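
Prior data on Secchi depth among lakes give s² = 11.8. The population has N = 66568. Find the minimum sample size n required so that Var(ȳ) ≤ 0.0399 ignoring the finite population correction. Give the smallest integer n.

Without fpc, n₀ = s²/D = 11.8/0.0399 = 295.7393.
Rounding up, n = 296.

296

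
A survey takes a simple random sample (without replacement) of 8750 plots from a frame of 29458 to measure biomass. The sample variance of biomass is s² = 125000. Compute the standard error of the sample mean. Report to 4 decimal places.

3.1690

Under SRS without replacement, Var(ȳ) = (1 − f)·s²/n with f = n/N = 8750/29458 = 0.29703306.
Var(ȳ) = (1 − 0.29703306)·125000/8750 = 0.70296694·14.285714 = 10.042385.
SE(ȳ) = √(10.042385) = 3.1690.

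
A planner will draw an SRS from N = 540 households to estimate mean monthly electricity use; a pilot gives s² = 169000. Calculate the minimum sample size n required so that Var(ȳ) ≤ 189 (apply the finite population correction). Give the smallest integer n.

Without fpc, n₀ = s²/D = 169000/189 = 894.1799.
With fpc, (1 − n/N)·s²/n ≤ D requires n ≥ n₀/(1 + n₀/N) = 894.1799/(1 + 894.1799/540) = 336.6782.
Rounding up, n = 337.

337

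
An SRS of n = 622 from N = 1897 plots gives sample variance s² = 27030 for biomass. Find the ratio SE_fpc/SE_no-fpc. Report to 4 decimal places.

f = n/N = 622/1897 = 0.32788614.
SE_no-fpc = √(s²/n) = 6.5921614; SE_fpc = √((1−f)s²/n) = 5.4044221.
Ratio = √(1−f) = 0.81982551.

0.8198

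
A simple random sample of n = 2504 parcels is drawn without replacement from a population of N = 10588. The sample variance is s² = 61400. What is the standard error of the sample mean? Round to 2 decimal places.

Under SRS without replacement, Var(ȳ) = (1 − f)·s²/n with f = n/N = 2504/10588 = 0.23649414.
Var(ȳ) = (1 − 0.23649414)·61400/2504 = 0.76350586·24.520767 = 18.721749.
SE(ȳ) = √(18.721749) = 4.33.

4.33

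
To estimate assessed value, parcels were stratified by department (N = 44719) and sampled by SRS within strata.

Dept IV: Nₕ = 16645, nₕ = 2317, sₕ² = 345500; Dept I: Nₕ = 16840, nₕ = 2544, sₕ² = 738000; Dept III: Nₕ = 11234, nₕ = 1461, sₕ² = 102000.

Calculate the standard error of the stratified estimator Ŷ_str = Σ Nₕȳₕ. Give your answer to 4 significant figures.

Var(Ŷ_str) = Σₕ Nₕ²(1 − fₕ)sₕ²/nₕ.
Dept IV: 16645²·(1 − 2317/16645)·345500/2317 = 3.5562427 × 10^10.
Dept I: 16840²·(1 − 2544/16840)·738000/2544 = 6.9838657 × 10^10.
Dept III: 11234²·(1 − 1461/11234)·102000/1461 = 7.665002 × 10^9.
Sum = 1.1306609 × 10^11.
SE = √(1.1306609 × 10^11) = 336300.

336300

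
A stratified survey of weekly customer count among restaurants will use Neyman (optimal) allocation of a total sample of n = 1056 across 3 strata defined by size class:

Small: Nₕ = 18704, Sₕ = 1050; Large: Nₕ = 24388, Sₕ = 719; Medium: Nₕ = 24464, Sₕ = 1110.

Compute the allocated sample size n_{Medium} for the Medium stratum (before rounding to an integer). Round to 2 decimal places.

Neyman allocation: nₕ = n·NₕSₕ / Σⱼ NⱼSⱼ.
Σ NⱼSⱼ = 18704·1050 + 24388·719 + 24464·1110 = 6.4329212 × 10^7.
n_{Medium} = 1056·24464·1110 / (6.4329212 × 10^7) = 445.77.

445.77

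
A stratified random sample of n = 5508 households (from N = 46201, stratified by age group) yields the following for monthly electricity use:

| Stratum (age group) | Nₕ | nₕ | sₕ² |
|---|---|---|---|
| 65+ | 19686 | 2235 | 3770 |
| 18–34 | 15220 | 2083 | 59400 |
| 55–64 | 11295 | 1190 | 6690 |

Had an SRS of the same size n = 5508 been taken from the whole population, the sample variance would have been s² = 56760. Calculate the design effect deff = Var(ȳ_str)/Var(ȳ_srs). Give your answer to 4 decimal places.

Var(ȳ_str) = Σ Wₕ²(1−fₕ)sₕ²/nₕ with Wₕ = Nₕ/46201:
  65+: (19686/46201)²·(1−2235/19686)·3770/2235 = 0.27148064
  18–34: (15220/46201)²·(1−2083/15220)·59400/2083 = 2.671193
  55–64: (11295/46201)²·(1−1190/11295)·6690/1190 = 0.30060691
  → Var(ȳ_str) = 3.2432806.
Var(ȳ_srs) = (1 − 5508/46201)·56760/5508 = 9.0764661.
deff = 3.2432806 / 9.0764661 = 0.3573.

0.3573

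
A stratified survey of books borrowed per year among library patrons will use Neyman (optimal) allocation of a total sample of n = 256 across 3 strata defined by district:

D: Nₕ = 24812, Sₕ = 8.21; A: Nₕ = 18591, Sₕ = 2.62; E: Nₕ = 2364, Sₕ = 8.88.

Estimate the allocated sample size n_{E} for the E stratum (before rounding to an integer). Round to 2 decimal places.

19.66

Neyman allocation: nₕ = n·NₕSₕ / Σⱼ NⱼSⱼ.
Σ NⱼSⱼ = 24812·8.21 + 18591·2.62 + 2364·8.88 = 273407.26.
n_{E} = 256·2364·8.88 / 273407.26 = 19.66.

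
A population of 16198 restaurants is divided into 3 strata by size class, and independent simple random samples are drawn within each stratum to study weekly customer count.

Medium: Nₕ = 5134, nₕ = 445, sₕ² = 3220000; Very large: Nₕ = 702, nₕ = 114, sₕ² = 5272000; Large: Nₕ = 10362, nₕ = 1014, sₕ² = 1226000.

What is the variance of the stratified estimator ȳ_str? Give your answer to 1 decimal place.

Var(ȳ_str) = Σₕ Wₕ²(1 − fₕ)sₕ²/nₕ with Wₕ = Nₕ/N, N = 16198.
Medium: Wₕ = 0.31695271; term = 0.31695271²·(1 − 0.08667705)·3220000/445 = 663.90994.
Very large: Wₕ = 0.04333868; term = 0.04333868²·(1 − 0.16239316)·5272000/114 = 72.754892.
Large: Wₕ = 0.63970861; term = 0.63970861²·(1 − 0.09785756)·1226000/1014 = 446.36694.
Sum = 1183.0318.

1183.0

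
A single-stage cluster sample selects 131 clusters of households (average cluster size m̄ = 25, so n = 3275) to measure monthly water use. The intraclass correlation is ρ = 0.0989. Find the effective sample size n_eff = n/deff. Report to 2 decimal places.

deff = 1 + (25 − 1)·0.0989 = 1 + 2.3736 = 3.3736.
n_eff = 3275 / 3.3736 = 970.77.

970.77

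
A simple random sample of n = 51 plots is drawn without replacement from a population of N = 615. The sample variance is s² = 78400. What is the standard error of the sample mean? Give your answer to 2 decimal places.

37.55

Under SRS without replacement, Var(ȳ) = (1 − f)·s²/n with f = n/N = 51/615 = 0.08292683.
Var(ȳ) = (1 − 0.08292683)·78400/51 = 0.91707317·1537.2549 = 1409.7752.
SE(ȳ) = √(1409.7752) = 37.55.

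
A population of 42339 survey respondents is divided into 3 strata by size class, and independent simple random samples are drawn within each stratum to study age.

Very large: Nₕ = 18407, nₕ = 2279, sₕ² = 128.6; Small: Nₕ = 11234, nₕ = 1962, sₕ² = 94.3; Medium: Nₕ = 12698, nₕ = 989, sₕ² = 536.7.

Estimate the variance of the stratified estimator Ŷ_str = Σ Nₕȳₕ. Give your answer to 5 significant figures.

1.0244 × 10^8

Var(Ŷ_str) = Σₕ Nₕ²(1 − fₕ)sₕ²/nₕ.
Very large: 18407²·(1 − 2279/18407)·128.6/2279 = 1.675175 × 10^7.
Small: 11234²·(1 − 1962/11234)·94.3/1962 = 5.0063422 × 10^6.
Medium: 12698²·(1 − 989/12698)·536.7/989 = 8.068456 × 10^7.
Sum = 1.0244265 × 10^8.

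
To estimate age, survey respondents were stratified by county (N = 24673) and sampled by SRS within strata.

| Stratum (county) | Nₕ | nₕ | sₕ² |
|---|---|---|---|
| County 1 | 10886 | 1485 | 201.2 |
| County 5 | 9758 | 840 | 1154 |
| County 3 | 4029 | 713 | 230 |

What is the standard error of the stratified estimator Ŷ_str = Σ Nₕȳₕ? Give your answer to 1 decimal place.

11735.7

Var(Ŷ_str) = Σₕ Nₕ²(1 − fₕ)sₕ²/nₕ.
County 1: 10886²·(1 − 1485/10886)·201.2/1485 = 1.3865767 × 10^7.
County 5: 9758²·(1 − 840/9758)·1154/840 = 1.1955144 × 10^8.
County 3: 4029²·(1 − 713/4029)·230/713 = 4.3097303 × 10^6.
Sum = 1.3772694 × 10^8.
SE = √(1.3772694 × 10^8) = 11735.7.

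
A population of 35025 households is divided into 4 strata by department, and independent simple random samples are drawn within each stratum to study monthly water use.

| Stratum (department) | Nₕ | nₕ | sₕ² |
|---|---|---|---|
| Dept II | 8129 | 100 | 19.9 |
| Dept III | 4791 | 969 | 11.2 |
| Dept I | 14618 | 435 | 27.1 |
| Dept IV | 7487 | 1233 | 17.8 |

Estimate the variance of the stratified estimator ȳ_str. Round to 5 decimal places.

Var(ȳ_str) = Σₕ Wₕ²(1 − fₕ)sₕ²/nₕ with Wₕ = Nₕ/N, N = 35025.
Dept II: Wₕ = 0.23209136; term = 0.23209136²·(1 − 0.01230164)·19.9/100 = 0.010587547.
Dept III: Wₕ = 0.13678801; term = 0.13678801²·(1 − 0.20225423)·11.2/969 = 1.725261 × 10^-4.
Dept I: Wₕ = 0.41735903; term = 0.41735903²·(1 − 0.02975783)·27.1/435 = 0.010528823.
Dept IV: Wₕ = 0.21376160; term = 0.21376160²·(1 − 0.16468545)·17.8/1233 = 5.5101871 × 10^-4.
Sum = 0.021839915.

0.02184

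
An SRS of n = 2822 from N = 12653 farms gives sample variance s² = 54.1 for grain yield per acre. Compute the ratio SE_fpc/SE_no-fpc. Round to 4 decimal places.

0.8815

f = n/N = 2822/12653 = 0.22303011.
SE_no-fpc = √(s²/n) = 0.13845866; SE_fpc = √((1−f)s²/n) = 0.12204563.
Ratio = √(1−f) = 0.88145895.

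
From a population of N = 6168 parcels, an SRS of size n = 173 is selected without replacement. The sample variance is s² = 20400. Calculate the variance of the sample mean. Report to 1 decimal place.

Under SRS without replacement, Var(ȳ) = (1 − f)·s²/n with f = n/N = 173/6168 = 0.02804799.
Var(ȳ) = (1 − 0.02804799)·20400/173 = 0.97195201·117.91908 = 114.61168.

114.6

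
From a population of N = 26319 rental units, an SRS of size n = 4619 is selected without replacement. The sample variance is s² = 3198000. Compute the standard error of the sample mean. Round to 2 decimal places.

Under SRS without replacement, Var(ȳ) = (1 − f)·s²/n with f = n/N = 4619/26319 = 0.17550059.
Var(ȳ) = (1 − 0.17550059)·3198000/4619 = 0.82449941·692.35765 = 570.84848.
SE(ȳ) = √(570.84848) = 23.89.

23.89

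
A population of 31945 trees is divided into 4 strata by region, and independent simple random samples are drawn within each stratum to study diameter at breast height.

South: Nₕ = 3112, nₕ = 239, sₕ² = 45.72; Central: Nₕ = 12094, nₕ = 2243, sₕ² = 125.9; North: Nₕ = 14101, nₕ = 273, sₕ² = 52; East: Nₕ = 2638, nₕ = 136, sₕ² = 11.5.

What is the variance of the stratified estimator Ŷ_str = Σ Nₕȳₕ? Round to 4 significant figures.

4.610 × 10^7

Var(Ŷ_str) = Σₕ Nₕ²(1 − fₕ)sₕ²/nₕ.
South: 3112²·(1 − 239/3112)·45.72/239 = 1.7103443 × 10^6.
Central: 12094²·(1 − 2243/12094)·125.9/2243 = 6.6872374 × 10^6.
North: 14101²·(1 − 273/14101)·52/273 = 3.7140691 × 10^7.
East: 2638²·(1 − 136/2638)·11.5/136 = 558111.57.
Sum = 4.6096384 × 10^7.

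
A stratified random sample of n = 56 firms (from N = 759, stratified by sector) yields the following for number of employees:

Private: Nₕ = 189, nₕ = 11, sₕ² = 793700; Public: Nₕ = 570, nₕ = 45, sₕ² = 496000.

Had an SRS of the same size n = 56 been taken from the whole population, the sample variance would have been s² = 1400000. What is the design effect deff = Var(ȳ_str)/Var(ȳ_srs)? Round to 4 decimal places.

0.4292

Var(ȳ_str) = Σ Wₕ²(1−fₕ)sₕ²/nₕ with Wₕ = Nₕ/759:
  Private: (189/759)²·(1−11/189)·793700/11 = 4213.6839
  Public: (570/759)²·(1−45/570)·496000/45 = 5725.5837
  → Var(ȳ_str) = 9939.2676.
Var(ȳ_srs) = (1 − 56/759)·1400000/56 = 23155.468.
deff = 9939.2676 / 23155.468 = 0.4292.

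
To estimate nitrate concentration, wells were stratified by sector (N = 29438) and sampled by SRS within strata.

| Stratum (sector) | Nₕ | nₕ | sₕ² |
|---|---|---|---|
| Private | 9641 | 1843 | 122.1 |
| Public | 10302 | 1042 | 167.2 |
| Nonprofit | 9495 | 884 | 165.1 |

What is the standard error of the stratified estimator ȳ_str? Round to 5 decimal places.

0.20256

Var(ȳ_str) = Σₕ Wₕ²(1 − fₕ)sₕ²/nₕ with Wₕ = Nₕ/N, N = 29438.
Private: Wₕ = 0.32750187; term = 0.32750187²·(1 − 0.19116274)·122.1/1843 = 0.0057475008.
Public: Wₕ = 0.34995584; term = 0.34995584²·(1 − 0.10114541)·167.2/1042 = 0.017663814.
Nonprofit: Wₕ = 0.32254229; term = 0.32254229²·(1 − 0.09310163)·165.1/884 = 0.017620846.
Sum = 0.041032161.
SE = √(0.041032161) = 0.20256.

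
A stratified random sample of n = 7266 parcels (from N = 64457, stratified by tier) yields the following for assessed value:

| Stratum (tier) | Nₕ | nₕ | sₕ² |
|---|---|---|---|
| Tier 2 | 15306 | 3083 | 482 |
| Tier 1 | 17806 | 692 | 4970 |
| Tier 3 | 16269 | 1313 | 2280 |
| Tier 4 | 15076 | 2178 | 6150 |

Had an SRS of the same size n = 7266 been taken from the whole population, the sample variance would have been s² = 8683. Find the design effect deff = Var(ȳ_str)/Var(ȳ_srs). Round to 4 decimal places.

0.7240

Var(ȳ_str) = Σ Wₕ²(1−fₕ)sₕ²/nₕ with Wₕ = Nₕ/64457:
  Tier 2: (15306/64457)²·(1−3083/15306)·482/3083 = 0.0070400032
  Tier 1: (17806/64457)²·(1−692/17806)·4970/692 = 0.52677847
  Tier 3: (16269/64457)²·(1−1313/16269)·2280/1313 = 0.10169656
  Tier 4: (15076/64457)²·(1−2178/15076)·6150/2178 = 0.1321556
  → Var(ȳ_str) = 0.76767063.
Var(ȳ_srs) = (1 − 7266/64457)·8683/7266 = 1.0603079.
deff = 0.76767063 / 1.0603079 = 0.7240.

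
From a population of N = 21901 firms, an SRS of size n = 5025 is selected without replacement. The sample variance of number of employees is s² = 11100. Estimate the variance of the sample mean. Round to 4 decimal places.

1.7021

Under SRS without replacement, Var(ȳ) = (1 − f)·s²/n with f = n/N = 5025/21901 = 0.22944158.
Var(ȳ) = (1 − 0.22944158)·11100/5025 = 0.77055842·2.2089552 = 1.7021291.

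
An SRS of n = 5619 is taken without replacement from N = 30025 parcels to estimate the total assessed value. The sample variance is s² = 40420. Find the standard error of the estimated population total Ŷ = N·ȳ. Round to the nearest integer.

72604

Var(Ŷ) = N²·Var(ȳ) = N²·(1 − n/N)·s²/n.
f = 5619/30025 = 0.18714405; Var(ȳ) = 0.81285595·40420/5619 = 5.8472393.
Var(Ŷ) = 30025² · 5.8472393 = 5.2712899 × 10^9.
SE(Ŷ) = √(5.2712899 × 10^9) = 72604.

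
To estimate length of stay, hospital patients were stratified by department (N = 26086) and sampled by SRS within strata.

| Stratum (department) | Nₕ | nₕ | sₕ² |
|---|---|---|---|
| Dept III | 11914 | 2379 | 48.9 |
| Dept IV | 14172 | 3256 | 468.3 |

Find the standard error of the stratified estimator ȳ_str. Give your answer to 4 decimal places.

Var(ȳ_str) = Σₕ Wₕ²(1 − fₕ)sₕ²/nₕ with Wₕ = Nₕ/N, N = 26086.
Dept III: Wₕ = 0.45672008; term = 0.45672008²·(1 − 0.19968105)·48.9/2379 = 0.0034314504.
Dept IV: Wₕ = 0.54327992; term = 0.54327992²·(1 − 0.22974880)·468.3/3256 = 0.032697869.
Sum = 0.036129319.
SE = √(0.036129319) = 0.1901.

0.1901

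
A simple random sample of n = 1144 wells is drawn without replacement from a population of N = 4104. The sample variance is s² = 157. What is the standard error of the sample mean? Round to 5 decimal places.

0.31461

Under SRS without replacement, Var(ȳ) = (1 − f)·s²/n with f = n/N = 1144/4104 = 0.27875244.
Var(ȳ) = (1 − 0.27875244)·157/1144 = 0.72124756·0.13723776 = 0.098982402.
SE(ȳ) = √(0.098982402) = 0.31461.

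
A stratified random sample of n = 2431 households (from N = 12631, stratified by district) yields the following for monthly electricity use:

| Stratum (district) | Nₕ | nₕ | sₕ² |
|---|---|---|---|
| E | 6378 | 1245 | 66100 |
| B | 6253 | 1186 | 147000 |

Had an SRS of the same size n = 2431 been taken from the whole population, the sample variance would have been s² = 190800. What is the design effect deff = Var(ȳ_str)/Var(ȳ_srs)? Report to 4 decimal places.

Var(ȳ_str) = Σ Wₕ²(1−fₕ)sₕ²/nₕ with Wₕ = Nₕ/12631:
  E: (6378/12631)²·(1−1245/6378)·66100/1245 = 10.894628
  B: (6253/12631)²·(1−1186/6253)·147000/1186 = 24.614811
  → Var(ȳ_str) = 35.509439.
Var(ȳ_srs) = (1 − 2431/12631)·190800/2431 = 63.380527.
deff = 35.509439 / 63.380527 = 0.5603.

0.5603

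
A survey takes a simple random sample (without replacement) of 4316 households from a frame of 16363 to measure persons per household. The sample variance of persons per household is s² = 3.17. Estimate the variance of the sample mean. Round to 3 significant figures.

Under SRS without replacement, Var(ȳ) = (1 − f)·s²/n with f = n/N = 4316/16363 = 0.26376581.
Var(ȳ) = (1 − 0.26376581)·3.17/4316 = 0.73623419·7.3447637 × 10^-4 = 5.4074661 × 10^-4.

5.41 × 10^-4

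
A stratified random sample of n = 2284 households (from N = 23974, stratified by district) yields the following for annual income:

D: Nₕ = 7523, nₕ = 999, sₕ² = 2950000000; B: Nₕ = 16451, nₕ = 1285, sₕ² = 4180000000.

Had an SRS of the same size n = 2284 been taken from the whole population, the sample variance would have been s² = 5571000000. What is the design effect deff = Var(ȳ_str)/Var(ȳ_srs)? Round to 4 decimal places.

0.7541

Var(ȳ_str) = Σ Wₕ²(1−fₕ)sₕ²/nₕ with Wₕ = Nₕ/23974:
  D: (7523/23974)²·(1−999/7523)·2950000000/999 = 252162.52
  B: (16451/23974)²·(1−1285/16451)·4180000000/1285 = 1.4120677 × 10^6
  → Var(ȳ_str) = 1.6642302 × 10^6.
Var(ȳ_srs) = (1 − 2284/23974)·5571000000/2284 = 2.2067651 × 10^6.
deff = (1.6642302 × 10^6) / (2.2067651 × 10^6) = 0.7541.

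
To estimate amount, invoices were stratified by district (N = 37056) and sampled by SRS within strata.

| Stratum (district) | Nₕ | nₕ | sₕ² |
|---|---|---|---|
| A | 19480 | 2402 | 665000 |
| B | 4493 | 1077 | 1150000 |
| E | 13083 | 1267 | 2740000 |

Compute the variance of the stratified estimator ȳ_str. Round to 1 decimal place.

322.5

Var(ȳ_str) = Σₕ Wₕ²(1 − fₕ)sₕ²/nₕ with Wₕ = Nₕ/N, N = 37056.
A: Wₕ = 0.52569085; term = 0.52569085²·(1 − 0.12330595)·665000/2402 = 67.074513.
B: Wₕ = 0.12124892; term = 0.12124892²·(1 − 0.23970621)·1150000/1077 = 11.934915.
E: Wₕ = 0.35306023; term = 0.35306023²·(1 − 0.09684323)·2740000/1267 = 243.46397.
Sum = 322.4734.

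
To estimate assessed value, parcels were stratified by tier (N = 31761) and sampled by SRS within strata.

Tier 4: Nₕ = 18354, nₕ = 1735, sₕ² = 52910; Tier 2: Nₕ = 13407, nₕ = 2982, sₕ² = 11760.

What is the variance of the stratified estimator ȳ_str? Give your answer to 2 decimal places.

9.77

Var(ȳ_str) = Σₕ Wₕ²(1 − fₕ)sₕ²/nₕ with Wₕ = Nₕ/N, N = 31761.
Tier 4: Wₕ = 0.57787853; term = 0.57787853²·(1 − 0.09452980)·52910/1735 = 9.2211601.
Tier 2: Wₕ = 0.42212147; term = 0.42212147²·(1 − 0.22242112)·11760/2982 = 0.54641048.
Sum = 9.7675706.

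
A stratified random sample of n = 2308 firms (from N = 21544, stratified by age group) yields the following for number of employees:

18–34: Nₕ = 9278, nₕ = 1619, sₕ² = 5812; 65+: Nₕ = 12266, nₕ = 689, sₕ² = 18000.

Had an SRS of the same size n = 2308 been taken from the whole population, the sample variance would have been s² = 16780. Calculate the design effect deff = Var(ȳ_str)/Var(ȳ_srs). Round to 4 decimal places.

Var(ȳ_str) = Σ Wₕ²(1−fₕ)sₕ²/nₕ with Wₕ = Nₕ/21544:
  18–34: (9278/21544)²·(1−1619/9278)·5812/1619 = 0.54960733
  65+: (12266/21544)²·(1−689/12266)·18000/689 = 7.992812
  → Var(ȳ_str) = 8.5424193.
Var(ȳ_srs) = (1 − 2308/21544)·16780/2308 = 6.4914928.
deff = 8.5424193 / 6.4914928 = 1.3159.

1.3159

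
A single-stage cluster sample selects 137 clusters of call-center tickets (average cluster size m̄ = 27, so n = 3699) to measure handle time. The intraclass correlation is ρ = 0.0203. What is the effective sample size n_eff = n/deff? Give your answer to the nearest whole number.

deff = 1 + (27 − 1)·0.0203 = 1 + 0.5278 = 1.5278.
n_eff = 3699 / 1.5278 = 2421.

2421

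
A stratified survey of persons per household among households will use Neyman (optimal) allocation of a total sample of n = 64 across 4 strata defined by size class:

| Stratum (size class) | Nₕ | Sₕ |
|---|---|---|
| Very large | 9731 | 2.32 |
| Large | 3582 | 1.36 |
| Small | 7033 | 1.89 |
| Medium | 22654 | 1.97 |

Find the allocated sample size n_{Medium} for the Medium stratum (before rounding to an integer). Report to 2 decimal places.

33.46

Neyman allocation: nₕ = n·NₕSₕ / Σⱼ NⱼSⱼ.
Σ NⱼSⱼ = 9731·2.32 + 3582·1.36 + 7033·1.89 + 22654·1.97 = 85368.19.
n_{Medium} = 64·22654·1.97 / 85368.19 = 33.46.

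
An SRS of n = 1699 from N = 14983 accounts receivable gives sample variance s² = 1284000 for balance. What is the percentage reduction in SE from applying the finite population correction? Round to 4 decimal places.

5.8403

f = n/N = 1699/14983 = 0.11339518.
SE_no-fpc = √(s²/n) = 27.490702; SE_fpc = √((1−f)s²/n) = 25.885161.
Ratio = √(1−f) = 0.94159695. Reduction = 100·(1 − 0.94159695) = 5.8403%.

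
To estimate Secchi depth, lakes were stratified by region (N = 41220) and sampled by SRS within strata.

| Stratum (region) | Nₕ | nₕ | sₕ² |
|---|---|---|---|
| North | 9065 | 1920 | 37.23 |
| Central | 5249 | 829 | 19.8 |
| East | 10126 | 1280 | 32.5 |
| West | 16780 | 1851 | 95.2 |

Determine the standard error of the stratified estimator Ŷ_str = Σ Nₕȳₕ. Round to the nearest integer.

Var(Ŷ_str) = Σₕ Nₕ²(1 − fₕ)sₕ²/nₕ.
North: 9065²·(1 − 1920/9065)·37.23/1920 = 1.2559196 × 10^6.
Central: 5249²·(1 − 829/5249)·19.8/829 = 554127.24.
East: 10126²·(1 − 1280/10126)·32.5/1280 = 2.274355 × 10^6.
West: 16780²·(1 − 1851/16780)·95.2/1851 = 1.2884074 × 10^7.
Sum = 1.6968476 × 10^7.
SE = √(1.6968476 × 10^7) = 4119.

4119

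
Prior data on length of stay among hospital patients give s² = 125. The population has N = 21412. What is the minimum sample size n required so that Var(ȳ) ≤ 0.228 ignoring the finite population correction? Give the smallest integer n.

Without fpc, n₀ = s²/D = 125/0.228 = 548.2456.
Rounding up, n = 549.

549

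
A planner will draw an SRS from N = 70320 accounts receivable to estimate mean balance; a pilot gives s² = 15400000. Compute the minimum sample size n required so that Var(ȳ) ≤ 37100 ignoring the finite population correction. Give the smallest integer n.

416

Without fpc, n₀ = s²/D = 15400000/37100 = 415.0943.
Rounding up, n = 416.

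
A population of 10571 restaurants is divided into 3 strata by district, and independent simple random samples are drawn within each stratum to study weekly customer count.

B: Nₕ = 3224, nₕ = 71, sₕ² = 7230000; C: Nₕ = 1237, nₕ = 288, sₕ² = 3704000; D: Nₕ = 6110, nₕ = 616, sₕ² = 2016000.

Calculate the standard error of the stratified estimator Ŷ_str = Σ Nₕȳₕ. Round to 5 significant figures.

1.0771 × 10^6

Var(Ŷ_str) = Σₕ Nₕ²(1 − fₕ)sₕ²/nₕ.
B: 3224²·(1 − 71/3224)·7230000/71 = 1.0351397 × 10^12.
C: 1237²·(1 − 288/1237)·3704000/288 = 1.5097826 × 10^10.
D: 6110²·(1 − 616/6110)·2016000/616 = 1.0986002 × 10^11.
Sum = 1.1600975 × 10^12.
SE = √(1.1600975 × 10^12) = 1.0771 × 10^6.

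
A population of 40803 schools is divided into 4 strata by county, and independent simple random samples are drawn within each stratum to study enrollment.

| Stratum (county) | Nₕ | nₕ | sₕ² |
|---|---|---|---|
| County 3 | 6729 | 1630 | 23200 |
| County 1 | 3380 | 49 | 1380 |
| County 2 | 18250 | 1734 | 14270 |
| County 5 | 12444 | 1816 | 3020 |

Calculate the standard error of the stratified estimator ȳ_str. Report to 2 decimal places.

1.45

Var(ȳ_str) = Σₕ Wₕ²(1 − fₕ)sₕ²/nₕ with Wₕ = Nₕ/N, N = 40803.
County 3: Wₕ = 0.16491434; term = 0.16491434²·(1 − 0.24223510)·23200/1630 = 0.29332679.
County 1: Wₕ = 0.08283705; term = 0.08283705²·(1 − 0.01449704)·1380/49 = 0.19045402.
County 2: Wₕ = 0.44727103; term = 0.44727103²·(1 − 0.09501370)·14270/1734 = 1.4899045.
County 5: Wₕ = 0.30497758; term = 0.30497758²·(1 − 0.14593378)·3020/1816 = 0.13210476.
Sum = 2.1057901.
SE = √(2.1057901) = 1.45.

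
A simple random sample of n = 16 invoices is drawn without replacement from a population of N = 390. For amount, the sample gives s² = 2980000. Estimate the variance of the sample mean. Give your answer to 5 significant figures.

178610

Under SRS without replacement, Var(ȳ) = (1 − f)·s²/n with f = n/N = 16/390 = 0.04102564.
Var(ȳ) = (1 − 0.04102564)·2980000/16 = 0.95897436·186250 = 178608.97.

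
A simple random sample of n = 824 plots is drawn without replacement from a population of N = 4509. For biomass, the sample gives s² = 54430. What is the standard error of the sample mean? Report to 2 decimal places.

Under SRS without replacement, Var(ȳ) = (1 − f)·s²/n with f = n/N = 824/4509 = 0.18274562.
Var(ȳ) = (1 − 0.18274562)·54430/824 = 0.81725438·66.055825 = 53.984413.
SE(ȳ) = √(53.984413) = 7.35.

7.35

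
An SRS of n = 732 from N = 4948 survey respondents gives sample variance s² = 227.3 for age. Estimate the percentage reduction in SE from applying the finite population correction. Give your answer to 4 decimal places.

f = n/N = 732/4948 = 0.14793856.
SE_no-fpc = √(s²/n) = 0.55724243; SE_fpc = √((1−f)s²/n) = 0.51437474.
Ratio = √(1−f) = 0.92307174. Reduction = 100·(1 − 0.92307174) = 7.6928%.

7.6928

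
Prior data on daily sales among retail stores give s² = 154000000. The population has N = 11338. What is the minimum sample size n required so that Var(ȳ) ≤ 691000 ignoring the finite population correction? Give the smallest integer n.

223

Without fpc, n₀ = s²/D = 154000000/691000 = 222.8654.
Rounding up, n = 223.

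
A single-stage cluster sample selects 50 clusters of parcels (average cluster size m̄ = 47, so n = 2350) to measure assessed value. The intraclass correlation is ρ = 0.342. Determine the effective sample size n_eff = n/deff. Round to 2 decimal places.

deff = 1 + (47 − 1)·0.342 = 1 + 15.732 = 16.732.
n_eff = 2350 / 16.732 = 140.45.

140.45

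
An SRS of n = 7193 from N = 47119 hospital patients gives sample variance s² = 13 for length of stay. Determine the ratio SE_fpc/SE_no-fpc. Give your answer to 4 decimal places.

f = n/N = 7193/47119 = 0.15265604.
SE_no-fpc = √(s²/n) = 0.0425125; SE_fpc = √((1−f)s²/n) = 0.039133304.
Ratio = √(1−f) = 0.92051288.

0.9205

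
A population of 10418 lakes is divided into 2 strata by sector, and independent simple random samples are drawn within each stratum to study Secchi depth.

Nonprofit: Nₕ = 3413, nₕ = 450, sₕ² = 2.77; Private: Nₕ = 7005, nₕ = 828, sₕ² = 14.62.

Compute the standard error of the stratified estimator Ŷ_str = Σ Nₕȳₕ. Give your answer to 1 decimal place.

909.0

Var(Ŷ_str) = Σₕ Nₕ²(1 − fₕ)sₕ²/nₕ.
Nonprofit: 3413²·(1 − 450/3413)·2.77/450 = 62249.404.
Private: 7005²·(1 − 828/7005)·14.62/828 = 764016.57.
Sum = 826265.97.
SE = √(826265.97) = 909.0.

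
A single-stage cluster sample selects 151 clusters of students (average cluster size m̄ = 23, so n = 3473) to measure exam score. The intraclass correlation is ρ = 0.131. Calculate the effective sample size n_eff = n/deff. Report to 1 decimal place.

deff = 1 + (23 − 1)·0.131 = 1 + 2.882 = 3.882.
n_eff = 3473 / 3.882 = 894.6.

894.6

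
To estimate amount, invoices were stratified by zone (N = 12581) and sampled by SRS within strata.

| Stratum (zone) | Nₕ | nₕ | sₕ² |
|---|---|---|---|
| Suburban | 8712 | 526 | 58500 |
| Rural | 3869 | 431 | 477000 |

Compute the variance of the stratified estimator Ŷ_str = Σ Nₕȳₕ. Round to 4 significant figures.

Var(Ŷ_str) = Σₕ Nₕ²(1 − fₕ)sₕ²/nₕ.
Suburban: 8712²·(1 − 526/8712)·58500/526 = 7.9315804 × 10^9.
Rural: 3869²·(1 − 431/3869)·477000/431 = 1.4721285 × 10^10.
Sum = 2.2652865 × 10^10.

2.265 × 10^10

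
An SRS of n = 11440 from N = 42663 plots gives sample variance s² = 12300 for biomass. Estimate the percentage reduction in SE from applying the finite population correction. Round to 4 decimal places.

14.4517

f = n/N = 11440/42663 = 0.26814804.
SE_no-fpc = √(s²/n) = 1.0369064; SE_fpc = √((1−f)s²/n) = 0.88705625.
Ratio = √(1−f) = 0.85548346. Reduction = 100·(1 − 0.85548346) = 14.4517%.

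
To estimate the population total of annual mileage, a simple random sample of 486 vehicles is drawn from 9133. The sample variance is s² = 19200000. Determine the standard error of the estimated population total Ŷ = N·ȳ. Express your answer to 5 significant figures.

Var(Ŷ) = N²·Var(ȳ) = N²·(1 − n/N)·s²/n.
f = 486/9133 = 0.05321362; Var(ȳ) = 0.94678638·19200000/486 = 37403.906.
Var(Ŷ) = 9133² · 37403.906 = 3.119923 × 10^12.
SE(Ŷ) = √(3.119923 × 10^12) = 1.7663 × 10^6.

1.7663 × 10^6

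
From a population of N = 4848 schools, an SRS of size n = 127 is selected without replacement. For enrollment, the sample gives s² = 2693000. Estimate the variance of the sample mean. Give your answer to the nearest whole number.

20649

Under SRS without replacement, Var(ȳ) = (1 − f)·s²/n with f = n/N = 127/4848 = 0.02619637.
Var(ȳ) = (1 − 0.02619637)·2693000/127 = 0.97380363·21204.724 = 20649.238.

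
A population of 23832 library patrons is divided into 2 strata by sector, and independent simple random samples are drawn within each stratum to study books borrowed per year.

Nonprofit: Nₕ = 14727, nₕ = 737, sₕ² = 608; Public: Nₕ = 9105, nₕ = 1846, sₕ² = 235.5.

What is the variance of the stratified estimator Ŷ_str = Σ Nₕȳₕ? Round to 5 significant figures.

Var(Ŷ_str) = Σₕ Nₕ²(1 − fₕ)sₕ²/nₕ.
Nonprofit: 14727²·(1 − 737/14727)·608/737 = 1.6996836 × 10^8.
Public: 9105²·(1 − 1846/9105)·235.5/1846 = 8.4317158 × 10^6.
Sum = 1.7840008 × 10^8.

1.7840 × 10^8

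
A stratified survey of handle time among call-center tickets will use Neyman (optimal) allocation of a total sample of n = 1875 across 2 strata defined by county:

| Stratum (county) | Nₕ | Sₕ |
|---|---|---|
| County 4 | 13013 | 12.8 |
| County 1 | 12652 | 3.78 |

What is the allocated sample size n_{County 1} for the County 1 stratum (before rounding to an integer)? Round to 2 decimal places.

Neyman allocation: nₕ = n·NₕSₕ / Σⱼ NⱼSⱼ.
Σ NⱼSⱼ = 13013·12.8 + 12652·3.78 = 214390.96.
n_{County 1} = 1875·12652·3.78 / 214390.96 = 418.26.

418.26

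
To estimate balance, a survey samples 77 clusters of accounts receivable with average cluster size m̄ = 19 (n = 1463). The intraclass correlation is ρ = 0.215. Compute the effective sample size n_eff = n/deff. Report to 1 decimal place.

300.4

deff = 1 + (19 − 1)·0.215 = 1 + 3.87 = 4.87.
n_eff = 1463 / 4.87 = 300.4.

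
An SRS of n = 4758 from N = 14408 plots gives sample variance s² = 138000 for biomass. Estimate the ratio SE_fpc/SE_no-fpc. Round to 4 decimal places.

0.8184

f = n/N = 4758/14408 = 0.33023320.
SE_no-fpc = √(s²/n) = 5.385516; SE_fpc = √((1−f)s²/n) = 4.4074676.
Ratio = √(1−f) = 0.81839281.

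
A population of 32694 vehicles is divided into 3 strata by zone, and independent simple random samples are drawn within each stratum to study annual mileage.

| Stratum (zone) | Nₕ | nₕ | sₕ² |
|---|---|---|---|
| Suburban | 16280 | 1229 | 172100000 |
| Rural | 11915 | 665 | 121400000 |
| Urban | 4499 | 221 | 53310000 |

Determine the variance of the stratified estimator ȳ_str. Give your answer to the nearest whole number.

59337

Var(ȳ_str) = Σₕ Wₕ²(1 − fₕ)sₕ²/nₕ with Wₕ = Nₕ/N, N = 32694.
Suburban: Wₕ = 0.49795069; term = 0.49795069²·(1 − 0.07549140)·172100000/1229 = 32100.561.
Rural: Wₕ = 0.36443996; term = 0.36443996²·(1 − 0.05581200)·121400000/665 = 22893.252.
Urban: Wₕ = 0.13760935; term = 0.13760935²·(1 − 0.04912203)·53310000/221 = 4343.4724.
Sum = 59337.285.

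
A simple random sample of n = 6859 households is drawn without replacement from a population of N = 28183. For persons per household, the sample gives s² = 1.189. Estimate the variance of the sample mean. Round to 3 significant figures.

1.31 × 10^-4

Under SRS without replacement, Var(ȳ) = (1 − f)·s²/n with f = n/N = 6859/28183 = 0.24337366.
Var(ȳ) = (1 − 0.24337366)·1.189/6859 = 0.75662634·1.7334888 × 10^-4 = 1.3116033 × 10^-4.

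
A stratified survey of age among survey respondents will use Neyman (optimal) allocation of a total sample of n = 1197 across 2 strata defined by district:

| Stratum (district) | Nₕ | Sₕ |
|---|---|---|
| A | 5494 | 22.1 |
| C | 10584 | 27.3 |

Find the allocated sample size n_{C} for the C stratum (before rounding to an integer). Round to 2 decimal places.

Neyman allocation: nₕ = n·NₕSₕ / Σⱼ NⱼSⱼ.
Σ NⱼSⱼ = 5494·22.1 + 10584·27.3 = 410360.6.
n_{C} = 1197·10584·27.3 / 410360.6 = 842.83.

842.83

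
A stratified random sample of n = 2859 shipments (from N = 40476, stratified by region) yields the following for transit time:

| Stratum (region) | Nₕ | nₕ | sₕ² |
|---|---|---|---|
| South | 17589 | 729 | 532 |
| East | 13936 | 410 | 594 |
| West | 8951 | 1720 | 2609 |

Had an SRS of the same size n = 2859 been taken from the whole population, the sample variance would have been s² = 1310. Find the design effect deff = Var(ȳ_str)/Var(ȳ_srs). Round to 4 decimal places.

0.8424

Var(ȳ_str) = Σ Wₕ²(1−fₕ)sₕ²/nₕ with Wₕ = Nₕ/40476:
  South: (17589/40476)²·(1−729/17589)·532/729 = 0.13209539
  East: (13936/40476)²·(1−410/13936)·594/410 = 0.16669207
  West: (8951/40476)²·(1−1720/8951)·2609/1720 = 0.059926702
  → Var(ȳ_str) = 0.35871416.
Var(ȳ_srs) = (1 − 2859/40476)·1310/2859 = 0.42583731.
deff = 0.35871416 / 0.42583731 = 0.8424.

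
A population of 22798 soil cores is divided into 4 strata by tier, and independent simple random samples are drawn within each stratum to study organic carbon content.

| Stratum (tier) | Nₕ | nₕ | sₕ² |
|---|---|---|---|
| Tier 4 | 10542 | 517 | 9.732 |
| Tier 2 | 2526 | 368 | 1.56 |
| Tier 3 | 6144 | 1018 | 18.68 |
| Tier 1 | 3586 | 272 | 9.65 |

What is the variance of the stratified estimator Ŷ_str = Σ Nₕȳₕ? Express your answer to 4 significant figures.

Var(Ŷ_str) = Σₕ Nₕ²(1 − fₕ)sₕ²/nₕ.
Tier 4: 10542²·(1 − 517/10542)·9.732/517 = 1.9893855 × 10^6.
Tier 2: 2526²·(1 − 368/2526)·1.56/368 = 23107.958.
Tier 3: 6144²·(1 − 1018/6144)·18.68/1018 = 577908.26.
Tier 1: 3586²·(1 − 272/3586)·9.65/272 = 421619.99.
Sum = 3.0120217 × 10^6.

3.012 × 10^6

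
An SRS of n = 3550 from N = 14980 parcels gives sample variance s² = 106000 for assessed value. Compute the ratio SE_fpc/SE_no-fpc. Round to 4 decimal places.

f = n/N = 3550/14980 = 0.23698264.
SE_no-fpc = √(s²/n) = 5.4643531; SE_fpc = √((1−f)s²/n) = 4.7731597.
Ratio = √(1−f) = 0.87350865.

0.8735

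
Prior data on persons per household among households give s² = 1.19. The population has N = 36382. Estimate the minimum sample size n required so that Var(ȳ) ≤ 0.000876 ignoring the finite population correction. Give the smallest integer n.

1359

Without fpc, n₀ = s²/D = 1.19/0.000876 = 1358.4475.
Rounding up, n = 1359.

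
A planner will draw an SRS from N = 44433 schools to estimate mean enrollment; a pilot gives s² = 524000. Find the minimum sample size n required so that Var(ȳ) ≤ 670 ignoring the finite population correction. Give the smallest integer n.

783

Without fpc, n₀ = s²/D = 524000/670 = 782.0896.
Rounding up, n = 783.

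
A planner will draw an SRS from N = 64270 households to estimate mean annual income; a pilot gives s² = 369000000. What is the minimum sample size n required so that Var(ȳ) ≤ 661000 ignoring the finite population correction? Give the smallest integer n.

Without fpc, n₀ = s²/D = 369000000/661000 = 558.2451.
Rounding up, n = 559.

559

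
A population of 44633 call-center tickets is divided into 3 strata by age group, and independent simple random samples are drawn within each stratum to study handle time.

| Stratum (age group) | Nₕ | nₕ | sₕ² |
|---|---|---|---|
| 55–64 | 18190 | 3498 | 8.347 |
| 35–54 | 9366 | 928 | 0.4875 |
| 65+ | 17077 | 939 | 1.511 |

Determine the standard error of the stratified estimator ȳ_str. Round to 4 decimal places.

0.0237

Var(ȳ_str) = Σₕ Wₕ²(1 − fₕ)sₕ²/nₕ with Wₕ = Nₕ/N, N = 44633.
55–64: Wₕ = 0.40754599; term = 0.40754599²·(1 − 0.19230346)·8.347/3498 = 3.2011946 × 10^-4.
35–54: Wₕ = 0.20984473; term = 0.20984473²·(1 − 0.09908179)·0.4875/928 = 2.0840501 × 10^-5.
65+: Wₕ = 0.38260928; term = 0.38260928²·(1 − 0.05498624)·1.511/939 = 2.2261171 × 10^-4.
Sum = 5.6357167 × 10^-4.
SE = √(5.6357167 × 10^-4) = 0.0237.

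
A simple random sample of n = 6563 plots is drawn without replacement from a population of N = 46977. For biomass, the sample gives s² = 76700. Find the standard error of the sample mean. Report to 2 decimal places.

3.17

Under SRS without replacement, Var(ȳ) = (1 − f)·s²/n with f = n/N = 6563/46977 = 0.13970666.
Var(ȳ) = (1 − 0.13970666)·76700/6563 = 0.86029334·11.686729 = 10.054015.
SE(ȳ) = √(10.054015) = 3.17.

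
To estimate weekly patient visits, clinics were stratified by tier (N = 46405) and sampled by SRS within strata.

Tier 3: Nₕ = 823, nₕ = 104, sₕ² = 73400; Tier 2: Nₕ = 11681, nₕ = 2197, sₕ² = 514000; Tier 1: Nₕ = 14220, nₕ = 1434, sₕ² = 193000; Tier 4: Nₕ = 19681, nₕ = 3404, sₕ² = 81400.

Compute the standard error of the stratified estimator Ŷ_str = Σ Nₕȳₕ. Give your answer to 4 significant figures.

Var(Ŷ_str) = Σₕ Nₕ²(1 − fₕ)sₕ²/nₕ.
Tier 3: 823²·(1 − 104/823)·73400/104 = 4.1762977 × 10^8.
Tier 2: 11681²·(1 − 2197/11681)·514000/2197 = 2.5918188 × 10^10.
Tier 1: 14220²·(1 − 1434/14220)·193000/1434 = 2.4470478 × 10^10.
Tier 4: 19681²·(1 − 3404/19681)·81400/3404 = 7.660487 × 10^9.
Sum = 5.8466783 × 10^10.
SE = √(5.8466783 × 10^10) = 241800.

241800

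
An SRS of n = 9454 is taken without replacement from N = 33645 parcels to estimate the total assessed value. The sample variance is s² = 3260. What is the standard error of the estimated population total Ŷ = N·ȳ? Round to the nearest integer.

16753

Var(Ŷ) = N²·Var(ȳ) = N²·(1 − n/N)·s²/n.
f = 9454/33645 = 0.28099272; Var(ȳ) = 0.71900728·3260/9454 = 0.24793355.
Var(Ŷ) = 33645² · 0.24793355 = 2.8065731 × 10^8.
SE(Ŷ) = √(2.8065731 × 10^8) = 16753.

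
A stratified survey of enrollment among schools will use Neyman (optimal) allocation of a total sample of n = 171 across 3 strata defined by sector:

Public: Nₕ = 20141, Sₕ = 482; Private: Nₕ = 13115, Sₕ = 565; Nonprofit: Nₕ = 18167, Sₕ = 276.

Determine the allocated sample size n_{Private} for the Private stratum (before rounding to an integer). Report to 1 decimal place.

Neyman allocation: nₕ = n·NₕSₕ / Σⱼ NⱼSⱼ.
Σ NⱼSⱼ = 20141·482 + 13115·565 + 18167·276 = 2.2132029 × 10^7.
n_{Private} = 171·13115·565 / (2.2132029 × 10^7) = 57.3.

57.3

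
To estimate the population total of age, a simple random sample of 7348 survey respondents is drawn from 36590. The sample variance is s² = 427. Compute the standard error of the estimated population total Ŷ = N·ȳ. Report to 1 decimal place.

7885.2

Var(Ŷ) = N²·Var(ȳ) = N²·(1 − n/N)·s²/n.
f = 7348/36590 = 0.20081990; Var(ȳ) = 0.79918010·427/7348 = 0.046441195.
Var(Ŷ) = 36590² · 0.046441195 = 6.2176777 × 10^7.
SE(Ŷ) = √(6.2176777 × 10^7) = 7885.2.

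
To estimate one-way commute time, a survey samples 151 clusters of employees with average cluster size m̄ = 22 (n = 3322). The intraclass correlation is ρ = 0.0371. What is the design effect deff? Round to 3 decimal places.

deff = 1 + (22 − 1)·0.0371 = 1 + 0.7791 = 1.7791.

1.779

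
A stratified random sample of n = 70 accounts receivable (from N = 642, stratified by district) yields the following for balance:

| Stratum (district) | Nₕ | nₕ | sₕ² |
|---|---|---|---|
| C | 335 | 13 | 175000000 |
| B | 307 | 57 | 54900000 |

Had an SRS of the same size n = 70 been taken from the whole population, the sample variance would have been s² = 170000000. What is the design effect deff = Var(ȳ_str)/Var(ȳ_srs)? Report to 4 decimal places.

Var(ȳ_str) = Σ Wₕ²(1−fₕ)sₕ²/nₕ with Wₕ = Nₕ/642:
  C: (335/642)²·(1−13/335)·175000000/13 = 3.5231028 × 10^6
  B: (307/642)²·(1−57/307)·54900000/57 = 179351.83
  → Var(ȳ_str) = 3.7024546 × 10^6.
Var(ȳ_srs) = (1 − 70/642)·170000000/70 = 2.1637739 × 10^6.
deff = (3.7024546 × 10^6) / (2.1637739 × 10^6) = 1.7111.

1.7111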